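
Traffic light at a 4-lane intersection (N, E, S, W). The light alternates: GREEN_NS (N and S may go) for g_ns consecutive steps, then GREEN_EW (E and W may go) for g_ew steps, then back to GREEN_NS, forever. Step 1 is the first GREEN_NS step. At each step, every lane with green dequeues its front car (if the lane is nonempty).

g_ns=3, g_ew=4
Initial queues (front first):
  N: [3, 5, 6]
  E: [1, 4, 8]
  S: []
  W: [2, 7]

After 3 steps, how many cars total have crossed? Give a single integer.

Answer: 3

Derivation:
Step 1 [NS]: N:car3-GO,E:wait,S:empty,W:wait | queues: N=2 E=3 S=0 W=2
Step 2 [NS]: N:car5-GO,E:wait,S:empty,W:wait | queues: N=1 E=3 S=0 W=2
Step 3 [NS]: N:car6-GO,E:wait,S:empty,W:wait | queues: N=0 E=3 S=0 W=2
Cars crossed by step 3: 3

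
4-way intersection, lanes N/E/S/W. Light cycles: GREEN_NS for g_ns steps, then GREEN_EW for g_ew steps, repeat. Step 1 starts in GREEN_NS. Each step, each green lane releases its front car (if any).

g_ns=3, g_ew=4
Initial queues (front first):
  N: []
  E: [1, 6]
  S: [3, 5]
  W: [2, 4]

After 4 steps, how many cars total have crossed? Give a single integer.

Step 1 [NS]: N:empty,E:wait,S:car3-GO,W:wait | queues: N=0 E=2 S=1 W=2
Step 2 [NS]: N:empty,E:wait,S:car5-GO,W:wait | queues: N=0 E=2 S=0 W=2
Step 3 [NS]: N:empty,E:wait,S:empty,W:wait | queues: N=0 E=2 S=0 W=2
Step 4 [EW]: N:wait,E:car1-GO,S:wait,W:car2-GO | queues: N=0 E=1 S=0 W=1
Cars crossed by step 4: 4

Answer: 4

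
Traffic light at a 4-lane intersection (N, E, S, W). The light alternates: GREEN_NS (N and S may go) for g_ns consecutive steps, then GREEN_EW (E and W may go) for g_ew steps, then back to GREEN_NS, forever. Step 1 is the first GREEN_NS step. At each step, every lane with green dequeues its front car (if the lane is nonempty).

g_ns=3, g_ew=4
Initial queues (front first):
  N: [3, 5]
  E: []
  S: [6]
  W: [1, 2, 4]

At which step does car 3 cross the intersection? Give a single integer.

Step 1 [NS]: N:car3-GO,E:wait,S:car6-GO,W:wait | queues: N=1 E=0 S=0 W=3
Step 2 [NS]: N:car5-GO,E:wait,S:empty,W:wait | queues: N=0 E=0 S=0 W=3
Step 3 [NS]: N:empty,E:wait,S:empty,W:wait | queues: N=0 E=0 S=0 W=3
Step 4 [EW]: N:wait,E:empty,S:wait,W:car1-GO | queues: N=0 E=0 S=0 W=2
Step 5 [EW]: N:wait,E:empty,S:wait,W:car2-GO | queues: N=0 E=0 S=0 W=1
Step 6 [EW]: N:wait,E:empty,S:wait,W:car4-GO | queues: N=0 E=0 S=0 W=0
Car 3 crosses at step 1

1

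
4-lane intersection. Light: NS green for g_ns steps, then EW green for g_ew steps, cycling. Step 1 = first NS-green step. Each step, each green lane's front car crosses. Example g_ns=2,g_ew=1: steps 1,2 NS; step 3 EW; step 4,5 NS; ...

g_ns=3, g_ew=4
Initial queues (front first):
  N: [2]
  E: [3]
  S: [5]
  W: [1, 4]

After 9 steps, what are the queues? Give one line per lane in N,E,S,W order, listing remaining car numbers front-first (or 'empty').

Step 1 [NS]: N:car2-GO,E:wait,S:car5-GO,W:wait | queues: N=0 E=1 S=0 W=2
Step 2 [NS]: N:empty,E:wait,S:empty,W:wait | queues: N=0 E=1 S=0 W=2
Step 3 [NS]: N:empty,E:wait,S:empty,W:wait | queues: N=0 E=1 S=0 W=2
Step 4 [EW]: N:wait,E:car3-GO,S:wait,W:car1-GO | queues: N=0 E=0 S=0 W=1
Step 5 [EW]: N:wait,E:empty,S:wait,W:car4-GO | queues: N=0 E=0 S=0 W=0

N: empty
E: empty
S: empty
W: empty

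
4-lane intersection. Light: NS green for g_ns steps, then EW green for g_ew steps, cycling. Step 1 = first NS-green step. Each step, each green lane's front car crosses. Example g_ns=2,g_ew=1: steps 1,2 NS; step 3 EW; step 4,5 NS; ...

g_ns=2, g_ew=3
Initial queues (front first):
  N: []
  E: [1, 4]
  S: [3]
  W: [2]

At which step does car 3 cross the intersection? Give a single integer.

Step 1 [NS]: N:empty,E:wait,S:car3-GO,W:wait | queues: N=0 E=2 S=0 W=1
Step 2 [NS]: N:empty,E:wait,S:empty,W:wait | queues: N=0 E=2 S=0 W=1
Step 3 [EW]: N:wait,E:car1-GO,S:wait,W:car2-GO | queues: N=0 E=1 S=0 W=0
Step 4 [EW]: N:wait,E:car4-GO,S:wait,W:empty | queues: N=0 E=0 S=0 W=0
Car 3 crosses at step 1

1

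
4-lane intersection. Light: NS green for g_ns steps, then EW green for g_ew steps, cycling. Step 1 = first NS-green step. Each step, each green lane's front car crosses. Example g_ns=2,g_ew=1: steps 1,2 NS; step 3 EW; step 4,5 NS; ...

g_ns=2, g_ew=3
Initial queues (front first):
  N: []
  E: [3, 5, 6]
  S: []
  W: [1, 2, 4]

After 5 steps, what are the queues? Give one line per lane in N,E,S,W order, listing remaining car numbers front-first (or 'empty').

Step 1 [NS]: N:empty,E:wait,S:empty,W:wait | queues: N=0 E=3 S=0 W=3
Step 2 [NS]: N:empty,E:wait,S:empty,W:wait | queues: N=0 E=3 S=0 W=3
Step 3 [EW]: N:wait,E:car3-GO,S:wait,W:car1-GO | queues: N=0 E=2 S=0 W=2
Step 4 [EW]: N:wait,E:car5-GO,S:wait,W:car2-GO | queues: N=0 E=1 S=0 W=1
Step 5 [EW]: N:wait,E:car6-GO,S:wait,W:car4-GO | queues: N=0 E=0 S=0 W=0

N: empty
E: empty
S: empty
W: empty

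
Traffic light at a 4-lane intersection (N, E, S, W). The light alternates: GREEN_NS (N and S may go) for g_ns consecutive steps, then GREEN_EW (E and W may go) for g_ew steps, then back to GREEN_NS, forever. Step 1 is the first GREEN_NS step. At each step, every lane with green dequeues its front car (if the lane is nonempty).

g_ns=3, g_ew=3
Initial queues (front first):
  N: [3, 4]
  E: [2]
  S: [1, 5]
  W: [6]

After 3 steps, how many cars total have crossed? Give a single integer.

Answer: 4

Derivation:
Step 1 [NS]: N:car3-GO,E:wait,S:car1-GO,W:wait | queues: N=1 E=1 S=1 W=1
Step 2 [NS]: N:car4-GO,E:wait,S:car5-GO,W:wait | queues: N=0 E=1 S=0 W=1
Step 3 [NS]: N:empty,E:wait,S:empty,W:wait | queues: N=0 E=1 S=0 W=1
Cars crossed by step 3: 4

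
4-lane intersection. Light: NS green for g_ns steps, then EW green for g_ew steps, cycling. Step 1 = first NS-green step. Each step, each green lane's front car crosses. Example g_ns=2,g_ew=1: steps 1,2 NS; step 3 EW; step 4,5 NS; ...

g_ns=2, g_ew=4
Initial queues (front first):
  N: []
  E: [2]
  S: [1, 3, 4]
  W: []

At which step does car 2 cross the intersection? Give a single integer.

Step 1 [NS]: N:empty,E:wait,S:car1-GO,W:wait | queues: N=0 E=1 S=2 W=0
Step 2 [NS]: N:empty,E:wait,S:car3-GO,W:wait | queues: N=0 E=1 S=1 W=0
Step 3 [EW]: N:wait,E:car2-GO,S:wait,W:empty | queues: N=0 E=0 S=1 W=0
Step 4 [EW]: N:wait,E:empty,S:wait,W:empty | queues: N=0 E=0 S=1 W=0
Step 5 [EW]: N:wait,E:empty,S:wait,W:empty | queues: N=0 E=0 S=1 W=0
Step 6 [EW]: N:wait,E:empty,S:wait,W:empty | queues: N=0 E=0 S=1 W=0
Step 7 [NS]: N:empty,E:wait,S:car4-GO,W:wait | queues: N=0 E=0 S=0 W=0
Car 2 crosses at step 3

3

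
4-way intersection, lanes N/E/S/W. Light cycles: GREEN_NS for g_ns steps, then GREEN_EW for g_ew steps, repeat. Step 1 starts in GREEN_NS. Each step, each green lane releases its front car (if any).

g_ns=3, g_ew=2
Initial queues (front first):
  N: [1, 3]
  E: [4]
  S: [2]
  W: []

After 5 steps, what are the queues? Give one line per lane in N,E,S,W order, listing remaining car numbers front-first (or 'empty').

Step 1 [NS]: N:car1-GO,E:wait,S:car2-GO,W:wait | queues: N=1 E=1 S=0 W=0
Step 2 [NS]: N:car3-GO,E:wait,S:empty,W:wait | queues: N=0 E=1 S=0 W=0
Step 3 [NS]: N:empty,E:wait,S:empty,W:wait | queues: N=0 E=1 S=0 W=0
Step 4 [EW]: N:wait,E:car4-GO,S:wait,W:empty | queues: N=0 E=0 S=0 W=0

N: empty
E: empty
S: empty
W: empty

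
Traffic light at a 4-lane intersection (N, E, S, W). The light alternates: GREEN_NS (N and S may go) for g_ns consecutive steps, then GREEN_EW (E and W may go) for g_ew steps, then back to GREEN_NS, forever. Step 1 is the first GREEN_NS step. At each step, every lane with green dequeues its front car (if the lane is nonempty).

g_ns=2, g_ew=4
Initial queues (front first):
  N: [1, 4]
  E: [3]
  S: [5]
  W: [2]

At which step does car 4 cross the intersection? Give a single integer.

Step 1 [NS]: N:car1-GO,E:wait,S:car5-GO,W:wait | queues: N=1 E=1 S=0 W=1
Step 2 [NS]: N:car4-GO,E:wait,S:empty,W:wait | queues: N=0 E=1 S=0 W=1
Step 3 [EW]: N:wait,E:car3-GO,S:wait,W:car2-GO | queues: N=0 E=0 S=0 W=0
Car 4 crosses at step 2

2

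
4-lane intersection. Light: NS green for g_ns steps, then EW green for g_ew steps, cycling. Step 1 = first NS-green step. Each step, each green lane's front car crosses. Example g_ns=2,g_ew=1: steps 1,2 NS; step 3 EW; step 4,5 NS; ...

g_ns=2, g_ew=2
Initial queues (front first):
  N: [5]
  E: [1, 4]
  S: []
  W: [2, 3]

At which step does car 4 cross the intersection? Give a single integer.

Step 1 [NS]: N:car5-GO,E:wait,S:empty,W:wait | queues: N=0 E=2 S=0 W=2
Step 2 [NS]: N:empty,E:wait,S:empty,W:wait | queues: N=0 E=2 S=0 W=2
Step 3 [EW]: N:wait,E:car1-GO,S:wait,W:car2-GO | queues: N=0 E=1 S=0 W=1
Step 4 [EW]: N:wait,E:car4-GO,S:wait,W:car3-GO | queues: N=0 E=0 S=0 W=0
Car 4 crosses at step 4

4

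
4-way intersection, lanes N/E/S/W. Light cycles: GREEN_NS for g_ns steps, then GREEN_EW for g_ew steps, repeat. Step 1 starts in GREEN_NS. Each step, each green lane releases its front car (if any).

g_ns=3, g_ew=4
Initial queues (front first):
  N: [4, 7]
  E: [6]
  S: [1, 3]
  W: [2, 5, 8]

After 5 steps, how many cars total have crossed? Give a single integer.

Step 1 [NS]: N:car4-GO,E:wait,S:car1-GO,W:wait | queues: N=1 E=1 S=1 W=3
Step 2 [NS]: N:car7-GO,E:wait,S:car3-GO,W:wait | queues: N=0 E=1 S=0 W=3
Step 3 [NS]: N:empty,E:wait,S:empty,W:wait | queues: N=0 E=1 S=0 W=3
Step 4 [EW]: N:wait,E:car6-GO,S:wait,W:car2-GO | queues: N=0 E=0 S=0 W=2
Step 5 [EW]: N:wait,E:empty,S:wait,W:car5-GO | queues: N=0 E=0 S=0 W=1
Cars crossed by step 5: 7

Answer: 7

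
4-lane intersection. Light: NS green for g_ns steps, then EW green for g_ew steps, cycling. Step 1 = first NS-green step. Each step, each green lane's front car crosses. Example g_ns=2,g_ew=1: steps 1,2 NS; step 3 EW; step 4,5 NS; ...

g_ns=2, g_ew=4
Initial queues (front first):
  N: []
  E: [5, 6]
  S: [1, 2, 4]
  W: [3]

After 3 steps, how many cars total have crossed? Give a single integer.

Answer: 4

Derivation:
Step 1 [NS]: N:empty,E:wait,S:car1-GO,W:wait | queues: N=0 E=2 S=2 W=1
Step 2 [NS]: N:empty,E:wait,S:car2-GO,W:wait | queues: N=0 E=2 S=1 W=1
Step 3 [EW]: N:wait,E:car5-GO,S:wait,W:car3-GO | queues: N=0 E=1 S=1 W=0
Cars crossed by step 3: 4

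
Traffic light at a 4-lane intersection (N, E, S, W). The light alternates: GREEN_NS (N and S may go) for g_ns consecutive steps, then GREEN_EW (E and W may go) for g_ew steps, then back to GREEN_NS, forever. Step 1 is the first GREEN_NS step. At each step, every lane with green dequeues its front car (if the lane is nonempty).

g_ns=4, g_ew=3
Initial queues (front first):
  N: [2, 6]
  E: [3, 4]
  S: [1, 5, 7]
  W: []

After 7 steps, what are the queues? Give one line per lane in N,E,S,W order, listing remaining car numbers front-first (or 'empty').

Step 1 [NS]: N:car2-GO,E:wait,S:car1-GO,W:wait | queues: N=1 E=2 S=2 W=0
Step 2 [NS]: N:car6-GO,E:wait,S:car5-GO,W:wait | queues: N=0 E=2 S=1 W=0
Step 3 [NS]: N:empty,E:wait,S:car7-GO,W:wait | queues: N=0 E=2 S=0 W=0
Step 4 [NS]: N:empty,E:wait,S:empty,W:wait | queues: N=0 E=2 S=0 W=0
Step 5 [EW]: N:wait,E:car3-GO,S:wait,W:empty | queues: N=0 E=1 S=0 W=0
Step 6 [EW]: N:wait,E:car4-GO,S:wait,W:empty | queues: N=0 E=0 S=0 W=0

N: empty
E: empty
S: empty
W: empty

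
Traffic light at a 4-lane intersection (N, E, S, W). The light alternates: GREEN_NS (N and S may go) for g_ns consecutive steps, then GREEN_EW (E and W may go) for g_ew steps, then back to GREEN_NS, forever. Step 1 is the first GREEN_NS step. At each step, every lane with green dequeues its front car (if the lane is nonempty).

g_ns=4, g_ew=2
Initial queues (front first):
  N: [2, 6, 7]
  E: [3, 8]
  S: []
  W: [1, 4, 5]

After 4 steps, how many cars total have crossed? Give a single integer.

Step 1 [NS]: N:car2-GO,E:wait,S:empty,W:wait | queues: N=2 E=2 S=0 W=3
Step 2 [NS]: N:car6-GO,E:wait,S:empty,W:wait | queues: N=1 E=2 S=0 W=3
Step 3 [NS]: N:car7-GO,E:wait,S:empty,W:wait | queues: N=0 E=2 S=0 W=3
Step 4 [NS]: N:empty,E:wait,S:empty,W:wait | queues: N=0 E=2 S=0 W=3
Cars crossed by step 4: 3

Answer: 3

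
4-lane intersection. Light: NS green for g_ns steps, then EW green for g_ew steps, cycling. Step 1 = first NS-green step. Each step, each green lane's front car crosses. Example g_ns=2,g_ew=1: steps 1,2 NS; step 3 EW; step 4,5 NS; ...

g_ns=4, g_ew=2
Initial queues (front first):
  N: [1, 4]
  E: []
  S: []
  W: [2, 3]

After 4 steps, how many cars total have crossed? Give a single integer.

Answer: 2

Derivation:
Step 1 [NS]: N:car1-GO,E:wait,S:empty,W:wait | queues: N=1 E=0 S=0 W=2
Step 2 [NS]: N:car4-GO,E:wait,S:empty,W:wait | queues: N=0 E=0 S=0 W=2
Step 3 [NS]: N:empty,E:wait,S:empty,W:wait | queues: N=0 E=0 S=0 W=2
Step 4 [NS]: N:empty,E:wait,S:empty,W:wait | queues: N=0 E=0 S=0 W=2
Cars crossed by step 4: 2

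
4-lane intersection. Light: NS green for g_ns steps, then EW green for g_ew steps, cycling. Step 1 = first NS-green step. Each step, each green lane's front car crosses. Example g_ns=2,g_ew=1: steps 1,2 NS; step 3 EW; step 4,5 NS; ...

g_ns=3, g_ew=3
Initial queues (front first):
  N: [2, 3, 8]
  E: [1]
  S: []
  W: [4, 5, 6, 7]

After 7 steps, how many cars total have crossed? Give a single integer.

Answer: 7

Derivation:
Step 1 [NS]: N:car2-GO,E:wait,S:empty,W:wait | queues: N=2 E=1 S=0 W=4
Step 2 [NS]: N:car3-GO,E:wait,S:empty,W:wait | queues: N=1 E=1 S=0 W=4
Step 3 [NS]: N:car8-GO,E:wait,S:empty,W:wait | queues: N=0 E=1 S=0 W=4
Step 4 [EW]: N:wait,E:car1-GO,S:wait,W:car4-GO | queues: N=0 E=0 S=0 W=3
Step 5 [EW]: N:wait,E:empty,S:wait,W:car5-GO | queues: N=0 E=0 S=0 W=2
Step 6 [EW]: N:wait,E:empty,S:wait,W:car6-GO | queues: N=0 E=0 S=0 W=1
Step 7 [NS]: N:empty,E:wait,S:empty,W:wait | queues: N=0 E=0 S=0 W=1
Cars crossed by step 7: 7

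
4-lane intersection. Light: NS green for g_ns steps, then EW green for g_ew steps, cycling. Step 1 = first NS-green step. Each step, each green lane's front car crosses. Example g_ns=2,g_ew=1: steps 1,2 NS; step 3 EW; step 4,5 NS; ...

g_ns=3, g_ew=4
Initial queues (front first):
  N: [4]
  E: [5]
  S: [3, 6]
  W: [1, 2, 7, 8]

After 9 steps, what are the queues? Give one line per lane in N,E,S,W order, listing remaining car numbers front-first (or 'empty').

Step 1 [NS]: N:car4-GO,E:wait,S:car3-GO,W:wait | queues: N=0 E=1 S=1 W=4
Step 2 [NS]: N:empty,E:wait,S:car6-GO,W:wait | queues: N=0 E=1 S=0 W=4
Step 3 [NS]: N:empty,E:wait,S:empty,W:wait | queues: N=0 E=1 S=0 W=4
Step 4 [EW]: N:wait,E:car5-GO,S:wait,W:car1-GO | queues: N=0 E=0 S=0 W=3
Step 5 [EW]: N:wait,E:empty,S:wait,W:car2-GO | queues: N=0 E=0 S=0 W=2
Step 6 [EW]: N:wait,E:empty,S:wait,W:car7-GO | queues: N=0 E=0 S=0 W=1
Step 7 [EW]: N:wait,E:empty,S:wait,W:car8-GO | queues: N=0 E=0 S=0 W=0

N: empty
E: empty
S: empty
W: empty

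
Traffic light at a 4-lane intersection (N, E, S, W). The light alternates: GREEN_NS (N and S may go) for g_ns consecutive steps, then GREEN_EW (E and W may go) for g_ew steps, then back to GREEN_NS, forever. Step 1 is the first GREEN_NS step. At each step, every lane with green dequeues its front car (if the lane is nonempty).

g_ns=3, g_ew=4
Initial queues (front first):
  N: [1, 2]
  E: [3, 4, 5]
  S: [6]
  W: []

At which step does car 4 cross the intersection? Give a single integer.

Step 1 [NS]: N:car1-GO,E:wait,S:car6-GO,W:wait | queues: N=1 E=3 S=0 W=0
Step 2 [NS]: N:car2-GO,E:wait,S:empty,W:wait | queues: N=0 E=3 S=0 W=0
Step 3 [NS]: N:empty,E:wait,S:empty,W:wait | queues: N=0 E=3 S=0 W=0
Step 4 [EW]: N:wait,E:car3-GO,S:wait,W:empty | queues: N=0 E=2 S=0 W=0
Step 5 [EW]: N:wait,E:car4-GO,S:wait,W:empty | queues: N=0 E=1 S=0 W=0
Step 6 [EW]: N:wait,E:car5-GO,S:wait,W:empty | queues: N=0 E=0 S=0 W=0
Car 4 crosses at step 5

5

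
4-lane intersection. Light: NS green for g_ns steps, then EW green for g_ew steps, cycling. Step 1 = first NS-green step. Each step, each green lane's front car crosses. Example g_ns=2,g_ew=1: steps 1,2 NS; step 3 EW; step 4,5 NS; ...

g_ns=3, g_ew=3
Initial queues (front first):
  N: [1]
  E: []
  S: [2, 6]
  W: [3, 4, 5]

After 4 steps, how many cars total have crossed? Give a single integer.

Answer: 4

Derivation:
Step 1 [NS]: N:car1-GO,E:wait,S:car2-GO,W:wait | queues: N=0 E=0 S=1 W=3
Step 2 [NS]: N:empty,E:wait,S:car6-GO,W:wait | queues: N=0 E=0 S=0 W=3
Step 3 [NS]: N:empty,E:wait,S:empty,W:wait | queues: N=0 E=0 S=0 W=3
Step 4 [EW]: N:wait,E:empty,S:wait,W:car3-GO | queues: N=0 E=0 S=0 W=2
Cars crossed by step 4: 4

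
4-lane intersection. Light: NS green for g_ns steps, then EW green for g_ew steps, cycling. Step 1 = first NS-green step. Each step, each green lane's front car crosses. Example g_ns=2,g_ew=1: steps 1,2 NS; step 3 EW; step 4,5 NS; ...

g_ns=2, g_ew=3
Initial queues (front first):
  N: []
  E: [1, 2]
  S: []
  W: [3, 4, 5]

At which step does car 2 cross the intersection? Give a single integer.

Step 1 [NS]: N:empty,E:wait,S:empty,W:wait | queues: N=0 E=2 S=0 W=3
Step 2 [NS]: N:empty,E:wait,S:empty,W:wait | queues: N=0 E=2 S=0 W=3
Step 3 [EW]: N:wait,E:car1-GO,S:wait,W:car3-GO | queues: N=0 E=1 S=0 W=2
Step 4 [EW]: N:wait,E:car2-GO,S:wait,W:car4-GO | queues: N=0 E=0 S=0 W=1
Step 5 [EW]: N:wait,E:empty,S:wait,W:car5-GO | queues: N=0 E=0 S=0 W=0
Car 2 crosses at step 4

4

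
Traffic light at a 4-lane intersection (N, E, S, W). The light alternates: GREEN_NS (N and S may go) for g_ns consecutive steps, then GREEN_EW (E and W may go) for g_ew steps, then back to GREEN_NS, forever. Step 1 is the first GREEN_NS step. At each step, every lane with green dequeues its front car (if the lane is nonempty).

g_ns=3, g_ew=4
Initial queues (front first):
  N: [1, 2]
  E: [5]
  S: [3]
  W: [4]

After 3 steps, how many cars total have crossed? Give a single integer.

Step 1 [NS]: N:car1-GO,E:wait,S:car3-GO,W:wait | queues: N=1 E=1 S=0 W=1
Step 2 [NS]: N:car2-GO,E:wait,S:empty,W:wait | queues: N=0 E=1 S=0 W=1
Step 3 [NS]: N:empty,E:wait,S:empty,W:wait | queues: N=0 E=1 S=0 W=1
Cars crossed by step 3: 3

Answer: 3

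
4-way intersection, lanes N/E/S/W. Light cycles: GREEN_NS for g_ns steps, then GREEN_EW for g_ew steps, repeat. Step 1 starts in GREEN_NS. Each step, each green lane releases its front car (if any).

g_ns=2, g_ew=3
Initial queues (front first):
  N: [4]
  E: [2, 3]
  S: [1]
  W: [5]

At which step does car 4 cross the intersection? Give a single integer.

Step 1 [NS]: N:car4-GO,E:wait,S:car1-GO,W:wait | queues: N=0 E=2 S=0 W=1
Step 2 [NS]: N:empty,E:wait,S:empty,W:wait | queues: N=0 E=2 S=0 W=1
Step 3 [EW]: N:wait,E:car2-GO,S:wait,W:car5-GO | queues: N=0 E=1 S=0 W=0
Step 4 [EW]: N:wait,E:car3-GO,S:wait,W:empty | queues: N=0 E=0 S=0 W=0
Car 4 crosses at step 1

1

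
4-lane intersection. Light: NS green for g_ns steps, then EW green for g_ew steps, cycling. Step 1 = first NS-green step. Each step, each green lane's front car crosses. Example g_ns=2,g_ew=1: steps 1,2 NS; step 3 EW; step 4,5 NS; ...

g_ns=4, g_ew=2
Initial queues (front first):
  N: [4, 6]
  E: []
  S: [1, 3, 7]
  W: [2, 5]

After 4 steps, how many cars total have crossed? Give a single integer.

Step 1 [NS]: N:car4-GO,E:wait,S:car1-GO,W:wait | queues: N=1 E=0 S=2 W=2
Step 2 [NS]: N:car6-GO,E:wait,S:car3-GO,W:wait | queues: N=0 E=0 S=1 W=2
Step 3 [NS]: N:empty,E:wait,S:car7-GO,W:wait | queues: N=0 E=0 S=0 W=2
Step 4 [NS]: N:empty,E:wait,S:empty,W:wait | queues: N=0 E=0 S=0 W=2
Cars crossed by step 4: 5

Answer: 5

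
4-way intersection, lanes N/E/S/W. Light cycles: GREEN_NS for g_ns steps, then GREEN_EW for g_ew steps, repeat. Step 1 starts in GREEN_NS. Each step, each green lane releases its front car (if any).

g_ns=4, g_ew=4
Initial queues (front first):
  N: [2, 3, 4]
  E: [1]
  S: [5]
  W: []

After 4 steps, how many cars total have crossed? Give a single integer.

Step 1 [NS]: N:car2-GO,E:wait,S:car5-GO,W:wait | queues: N=2 E=1 S=0 W=0
Step 2 [NS]: N:car3-GO,E:wait,S:empty,W:wait | queues: N=1 E=1 S=0 W=0
Step 3 [NS]: N:car4-GO,E:wait,S:empty,W:wait | queues: N=0 E=1 S=0 W=0
Step 4 [NS]: N:empty,E:wait,S:empty,W:wait | queues: N=0 E=1 S=0 W=0
Cars crossed by step 4: 4

Answer: 4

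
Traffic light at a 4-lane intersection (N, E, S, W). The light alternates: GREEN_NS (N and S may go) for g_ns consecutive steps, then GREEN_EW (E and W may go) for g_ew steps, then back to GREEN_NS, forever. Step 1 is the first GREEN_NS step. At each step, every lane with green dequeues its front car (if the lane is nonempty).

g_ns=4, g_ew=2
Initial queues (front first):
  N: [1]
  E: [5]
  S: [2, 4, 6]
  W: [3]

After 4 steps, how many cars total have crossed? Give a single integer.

Answer: 4

Derivation:
Step 1 [NS]: N:car1-GO,E:wait,S:car2-GO,W:wait | queues: N=0 E=1 S=2 W=1
Step 2 [NS]: N:empty,E:wait,S:car4-GO,W:wait | queues: N=0 E=1 S=1 W=1
Step 3 [NS]: N:empty,E:wait,S:car6-GO,W:wait | queues: N=0 E=1 S=0 W=1
Step 4 [NS]: N:empty,E:wait,S:empty,W:wait | queues: N=0 E=1 S=0 W=1
Cars crossed by step 4: 4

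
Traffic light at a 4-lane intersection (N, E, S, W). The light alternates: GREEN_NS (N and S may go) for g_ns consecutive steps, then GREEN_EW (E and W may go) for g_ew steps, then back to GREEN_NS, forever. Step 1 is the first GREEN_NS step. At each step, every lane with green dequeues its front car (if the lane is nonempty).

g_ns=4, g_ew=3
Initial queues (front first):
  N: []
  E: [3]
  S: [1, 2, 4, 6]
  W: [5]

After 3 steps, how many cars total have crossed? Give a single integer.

Answer: 3

Derivation:
Step 1 [NS]: N:empty,E:wait,S:car1-GO,W:wait | queues: N=0 E=1 S=3 W=1
Step 2 [NS]: N:empty,E:wait,S:car2-GO,W:wait | queues: N=0 E=1 S=2 W=1
Step 3 [NS]: N:empty,E:wait,S:car4-GO,W:wait | queues: N=0 E=1 S=1 W=1
Cars crossed by step 3: 3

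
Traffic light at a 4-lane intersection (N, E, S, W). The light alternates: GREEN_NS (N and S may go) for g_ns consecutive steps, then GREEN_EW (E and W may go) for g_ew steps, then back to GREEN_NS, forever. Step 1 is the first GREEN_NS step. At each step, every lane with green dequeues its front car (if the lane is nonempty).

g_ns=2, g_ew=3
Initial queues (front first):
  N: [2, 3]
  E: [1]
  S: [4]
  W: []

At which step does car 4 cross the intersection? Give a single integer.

Step 1 [NS]: N:car2-GO,E:wait,S:car4-GO,W:wait | queues: N=1 E=1 S=0 W=0
Step 2 [NS]: N:car3-GO,E:wait,S:empty,W:wait | queues: N=0 E=1 S=0 W=0
Step 3 [EW]: N:wait,E:car1-GO,S:wait,W:empty | queues: N=0 E=0 S=0 W=0
Car 4 crosses at step 1

1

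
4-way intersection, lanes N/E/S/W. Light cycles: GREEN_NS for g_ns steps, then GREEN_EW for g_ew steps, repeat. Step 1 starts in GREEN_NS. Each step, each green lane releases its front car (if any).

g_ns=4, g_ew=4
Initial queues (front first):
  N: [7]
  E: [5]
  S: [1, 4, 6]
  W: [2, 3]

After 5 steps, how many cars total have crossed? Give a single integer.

Step 1 [NS]: N:car7-GO,E:wait,S:car1-GO,W:wait | queues: N=0 E=1 S=2 W=2
Step 2 [NS]: N:empty,E:wait,S:car4-GO,W:wait | queues: N=0 E=1 S=1 W=2
Step 3 [NS]: N:empty,E:wait,S:car6-GO,W:wait | queues: N=0 E=1 S=0 W=2
Step 4 [NS]: N:empty,E:wait,S:empty,W:wait | queues: N=0 E=1 S=0 W=2
Step 5 [EW]: N:wait,E:car5-GO,S:wait,W:car2-GO | queues: N=0 E=0 S=0 W=1
Cars crossed by step 5: 6

Answer: 6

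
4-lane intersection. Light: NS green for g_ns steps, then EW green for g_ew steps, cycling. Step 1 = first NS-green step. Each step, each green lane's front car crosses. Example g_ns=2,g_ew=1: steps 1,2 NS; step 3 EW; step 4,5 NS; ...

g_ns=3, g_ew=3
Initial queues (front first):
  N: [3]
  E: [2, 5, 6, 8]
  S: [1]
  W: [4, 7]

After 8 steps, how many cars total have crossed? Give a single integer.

Answer: 7

Derivation:
Step 1 [NS]: N:car3-GO,E:wait,S:car1-GO,W:wait | queues: N=0 E=4 S=0 W=2
Step 2 [NS]: N:empty,E:wait,S:empty,W:wait | queues: N=0 E=4 S=0 W=2
Step 3 [NS]: N:empty,E:wait,S:empty,W:wait | queues: N=0 E=4 S=0 W=2
Step 4 [EW]: N:wait,E:car2-GO,S:wait,W:car4-GO | queues: N=0 E=3 S=0 W=1
Step 5 [EW]: N:wait,E:car5-GO,S:wait,W:car7-GO | queues: N=0 E=2 S=0 W=0
Step 6 [EW]: N:wait,E:car6-GO,S:wait,W:empty | queues: N=0 E=1 S=0 W=0
Step 7 [NS]: N:empty,E:wait,S:empty,W:wait | queues: N=0 E=1 S=0 W=0
Step 8 [NS]: N:empty,E:wait,S:empty,W:wait | queues: N=0 E=1 S=0 W=0
Cars crossed by step 8: 7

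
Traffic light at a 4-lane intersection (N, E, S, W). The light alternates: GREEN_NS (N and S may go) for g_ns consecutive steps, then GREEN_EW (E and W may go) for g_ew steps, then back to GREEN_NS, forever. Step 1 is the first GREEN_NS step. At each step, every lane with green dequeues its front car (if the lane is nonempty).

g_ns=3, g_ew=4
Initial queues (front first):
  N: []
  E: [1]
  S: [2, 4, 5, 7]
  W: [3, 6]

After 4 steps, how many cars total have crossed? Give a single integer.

Step 1 [NS]: N:empty,E:wait,S:car2-GO,W:wait | queues: N=0 E=1 S=3 W=2
Step 2 [NS]: N:empty,E:wait,S:car4-GO,W:wait | queues: N=0 E=1 S=2 W=2
Step 3 [NS]: N:empty,E:wait,S:car5-GO,W:wait | queues: N=0 E=1 S=1 W=2
Step 4 [EW]: N:wait,E:car1-GO,S:wait,W:car3-GO | queues: N=0 E=0 S=1 W=1
Cars crossed by step 4: 5

Answer: 5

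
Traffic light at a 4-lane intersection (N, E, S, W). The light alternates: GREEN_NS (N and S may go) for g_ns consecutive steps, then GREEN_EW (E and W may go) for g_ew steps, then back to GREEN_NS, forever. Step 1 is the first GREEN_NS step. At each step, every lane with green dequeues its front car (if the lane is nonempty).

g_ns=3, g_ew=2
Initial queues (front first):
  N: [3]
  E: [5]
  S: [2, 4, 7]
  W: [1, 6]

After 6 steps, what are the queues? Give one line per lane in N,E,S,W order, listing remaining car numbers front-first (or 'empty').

Step 1 [NS]: N:car3-GO,E:wait,S:car2-GO,W:wait | queues: N=0 E=1 S=2 W=2
Step 2 [NS]: N:empty,E:wait,S:car4-GO,W:wait | queues: N=0 E=1 S=1 W=2
Step 3 [NS]: N:empty,E:wait,S:car7-GO,W:wait | queues: N=0 E=1 S=0 W=2
Step 4 [EW]: N:wait,E:car5-GO,S:wait,W:car1-GO | queues: N=0 E=0 S=0 W=1
Step 5 [EW]: N:wait,E:empty,S:wait,W:car6-GO | queues: N=0 E=0 S=0 W=0

N: empty
E: empty
S: empty
W: empty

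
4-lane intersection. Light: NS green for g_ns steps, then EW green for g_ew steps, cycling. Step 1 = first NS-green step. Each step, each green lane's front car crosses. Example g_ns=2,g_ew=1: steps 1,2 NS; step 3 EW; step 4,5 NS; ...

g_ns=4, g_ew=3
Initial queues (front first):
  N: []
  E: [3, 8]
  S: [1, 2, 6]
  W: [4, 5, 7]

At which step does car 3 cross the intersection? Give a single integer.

Step 1 [NS]: N:empty,E:wait,S:car1-GO,W:wait | queues: N=0 E=2 S=2 W=3
Step 2 [NS]: N:empty,E:wait,S:car2-GO,W:wait | queues: N=0 E=2 S=1 W=3
Step 3 [NS]: N:empty,E:wait,S:car6-GO,W:wait | queues: N=0 E=2 S=0 W=3
Step 4 [NS]: N:empty,E:wait,S:empty,W:wait | queues: N=0 E=2 S=0 W=3
Step 5 [EW]: N:wait,E:car3-GO,S:wait,W:car4-GO | queues: N=0 E=1 S=0 W=2
Step 6 [EW]: N:wait,E:car8-GO,S:wait,W:car5-GO | queues: N=0 E=0 S=0 W=1
Step 7 [EW]: N:wait,E:empty,S:wait,W:car7-GO | queues: N=0 E=0 S=0 W=0
Car 3 crosses at step 5

5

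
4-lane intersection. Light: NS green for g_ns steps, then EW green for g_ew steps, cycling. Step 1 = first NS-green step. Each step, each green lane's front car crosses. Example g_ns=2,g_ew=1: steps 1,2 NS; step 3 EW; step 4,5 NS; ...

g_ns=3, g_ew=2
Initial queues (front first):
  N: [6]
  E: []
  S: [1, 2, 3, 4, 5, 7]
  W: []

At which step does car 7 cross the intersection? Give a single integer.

Step 1 [NS]: N:car6-GO,E:wait,S:car1-GO,W:wait | queues: N=0 E=0 S=5 W=0
Step 2 [NS]: N:empty,E:wait,S:car2-GO,W:wait | queues: N=0 E=0 S=4 W=0
Step 3 [NS]: N:empty,E:wait,S:car3-GO,W:wait | queues: N=0 E=0 S=3 W=0
Step 4 [EW]: N:wait,E:empty,S:wait,W:empty | queues: N=0 E=0 S=3 W=0
Step 5 [EW]: N:wait,E:empty,S:wait,W:empty | queues: N=0 E=0 S=3 W=0
Step 6 [NS]: N:empty,E:wait,S:car4-GO,W:wait | queues: N=0 E=0 S=2 W=0
Step 7 [NS]: N:empty,E:wait,S:car5-GO,W:wait | queues: N=0 E=0 S=1 W=0
Step 8 [NS]: N:empty,E:wait,S:car7-GO,W:wait | queues: N=0 E=0 S=0 W=0
Car 7 crosses at step 8

8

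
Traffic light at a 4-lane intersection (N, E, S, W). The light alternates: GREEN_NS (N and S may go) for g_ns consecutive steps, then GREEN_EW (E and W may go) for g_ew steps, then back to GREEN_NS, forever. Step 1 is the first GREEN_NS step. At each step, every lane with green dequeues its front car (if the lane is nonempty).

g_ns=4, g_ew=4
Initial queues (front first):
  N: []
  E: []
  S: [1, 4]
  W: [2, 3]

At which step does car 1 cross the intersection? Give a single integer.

Step 1 [NS]: N:empty,E:wait,S:car1-GO,W:wait | queues: N=0 E=0 S=1 W=2
Step 2 [NS]: N:empty,E:wait,S:car4-GO,W:wait | queues: N=0 E=0 S=0 W=2
Step 3 [NS]: N:empty,E:wait,S:empty,W:wait | queues: N=0 E=0 S=0 W=2
Step 4 [NS]: N:empty,E:wait,S:empty,W:wait | queues: N=0 E=0 S=0 W=2
Step 5 [EW]: N:wait,E:empty,S:wait,W:car2-GO | queues: N=0 E=0 S=0 W=1
Step 6 [EW]: N:wait,E:empty,S:wait,W:car3-GO | queues: N=0 E=0 S=0 W=0
Car 1 crosses at step 1

1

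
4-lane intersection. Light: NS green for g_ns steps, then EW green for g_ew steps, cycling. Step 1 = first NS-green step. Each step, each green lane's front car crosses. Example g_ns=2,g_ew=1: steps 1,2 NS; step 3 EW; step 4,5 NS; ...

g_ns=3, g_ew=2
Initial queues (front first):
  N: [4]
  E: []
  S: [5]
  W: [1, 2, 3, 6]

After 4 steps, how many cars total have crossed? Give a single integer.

Step 1 [NS]: N:car4-GO,E:wait,S:car5-GO,W:wait | queues: N=0 E=0 S=0 W=4
Step 2 [NS]: N:empty,E:wait,S:empty,W:wait | queues: N=0 E=0 S=0 W=4
Step 3 [NS]: N:empty,E:wait,S:empty,W:wait | queues: N=0 E=0 S=0 W=4
Step 4 [EW]: N:wait,E:empty,S:wait,W:car1-GO | queues: N=0 E=0 S=0 W=3
Cars crossed by step 4: 3

Answer: 3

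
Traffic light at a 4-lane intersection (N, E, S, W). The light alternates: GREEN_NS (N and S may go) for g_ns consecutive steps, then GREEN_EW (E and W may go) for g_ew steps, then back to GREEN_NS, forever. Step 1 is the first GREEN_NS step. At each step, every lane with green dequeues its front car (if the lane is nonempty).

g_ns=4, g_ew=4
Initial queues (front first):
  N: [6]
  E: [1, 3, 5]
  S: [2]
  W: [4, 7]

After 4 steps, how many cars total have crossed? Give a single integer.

Answer: 2

Derivation:
Step 1 [NS]: N:car6-GO,E:wait,S:car2-GO,W:wait | queues: N=0 E=3 S=0 W=2
Step 2 [NS]: N:empty,E:wait,S:empty,W:wait | queues: N=0 E=3 S=0 W=2
Step 3 [NS]: N:empty,E:wait,S:empty,W:wait | queues: N=0 E=3 S=0 W=2
Step 4 [NS]: N:empty,E:wait,S:empty,W:wait | queues: N=0 E=3 S=0 W=2
Cars crossed by step 4: 2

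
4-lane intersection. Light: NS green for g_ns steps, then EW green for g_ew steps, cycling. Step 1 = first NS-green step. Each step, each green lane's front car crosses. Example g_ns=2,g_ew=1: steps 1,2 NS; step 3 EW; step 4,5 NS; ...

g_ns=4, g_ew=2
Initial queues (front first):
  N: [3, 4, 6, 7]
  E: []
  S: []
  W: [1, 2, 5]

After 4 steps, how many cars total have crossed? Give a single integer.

Answer: 4

Derivation:
Step 1 [NS]: N:car3-GO,E:wait,S:empty,W:wait | queues: N=3 E=0 S=0 W=3
Step 2 [NS]: N:car4-GO,E:wait,S:empty,W:wait | queues: N=2 E=0 S=0 W=3
Step 3 [NS]: N:car6-GO,E:wait,S:empty,W:wait | queues: N=1 E=0 S=0 W=3
Step 4 [NS]: N:car7-GO,E:wait,S:empty,W:wait | queues: N=0 E=0 S=0 W=3
Cars crossed by step 4: 4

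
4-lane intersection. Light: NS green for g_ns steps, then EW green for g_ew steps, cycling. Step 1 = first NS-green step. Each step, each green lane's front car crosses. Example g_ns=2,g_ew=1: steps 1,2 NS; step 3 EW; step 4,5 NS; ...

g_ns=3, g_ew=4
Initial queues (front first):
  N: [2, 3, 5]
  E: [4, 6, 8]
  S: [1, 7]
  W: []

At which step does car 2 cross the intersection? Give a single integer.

Step 1 [NS]: N:car2-GO,E:wait,S:car1-GO,W:wait | queues: N=2 E=3 S=1 W=0
Step 2 [NS]: N:car3-GO,E:wait,S:car7-GO,W:wait | queues: N=1 E=3 S=0 W=0
Step 3 [NS]: N:car5-GO,E:wait,S:empty,W:wait | queues: N=0 E=3 S=0 W=0
Step 4 [EW]: N:wait,E:car4-GO,S:wait,W:empty | queues: N=0 E=2 S=0 W=0
Step 5 [EW]: N:wait,E:car6-GO,S:wait,W:empty | queues: N=0 E=1 S=0 W=0
Step 6 [EW]: N:wait,E:car8-GO,S:wait,W:empty | queues: N=0 E=0 S=0 W=0
Car 2 crosses at step 1

1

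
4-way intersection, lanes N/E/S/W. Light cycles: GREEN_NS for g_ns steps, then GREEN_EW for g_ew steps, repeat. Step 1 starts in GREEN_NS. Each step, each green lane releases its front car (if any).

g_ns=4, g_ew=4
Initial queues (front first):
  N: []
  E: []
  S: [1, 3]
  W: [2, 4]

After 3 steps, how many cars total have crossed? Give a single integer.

Step 1 [NS]: N:empty,E:wait,S:car1-GO,W:wait | queues: N=0 E=0 S=1 W=2
Step 2 [NS]: N:empty,E:wait,S:car3-GO,W:wait | queues: N=0 E=0 S=0 W=2
Step 3 [NS]: N:empty,E:wait,S:empty,W:wait | queues: N=0 E=0 S=0 W=2
Cars crossed by step 3: 2

Answer: 2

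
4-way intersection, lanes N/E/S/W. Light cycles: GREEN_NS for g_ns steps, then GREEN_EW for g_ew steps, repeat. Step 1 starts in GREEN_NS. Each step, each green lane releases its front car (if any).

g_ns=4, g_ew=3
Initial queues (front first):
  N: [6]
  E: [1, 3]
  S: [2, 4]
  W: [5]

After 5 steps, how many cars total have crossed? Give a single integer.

Step 1 [NS]: N:car6-GO,E:wait,S:car2-GO,W:wait | queues: N=0 E=2 S=1 W=1
Step 2 [NS]: N:empty,E:wait,S:car4-GO,W:wait | queues: N=0 E=2 S=0 W=1
Step 3 [NS]: N:empty,E:wait,S:empty,W:wait | queues: N=0 E=2 S=0 W=1
Step 4 [NS]: N:empty,E:wait,S:empty,W:wait | queues: N=0 E=2 S=0 W=1
Step 5 [EW]: N:wait,E:car1-GO,S:wait,W:car5-GO | queues: N=0 E=1 S=0 W=0
Cars crossed by step 5: 5

Answer: 5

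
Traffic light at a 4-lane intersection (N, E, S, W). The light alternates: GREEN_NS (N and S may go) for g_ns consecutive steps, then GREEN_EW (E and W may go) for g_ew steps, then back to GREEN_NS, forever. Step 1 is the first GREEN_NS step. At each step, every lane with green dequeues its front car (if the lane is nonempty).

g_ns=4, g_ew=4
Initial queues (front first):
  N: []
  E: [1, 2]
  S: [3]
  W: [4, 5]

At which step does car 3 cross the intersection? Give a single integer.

Step 1 [NS]: N:empty,E:wait,S:car3-GO,W:wait | queues: N=0 E=2 S=0 W=2
Step 2 [NS]: N:empty,E:wait,S:empty,W:wait | queues: N=0 E=2 S=0 W=2
Step 3 [NS]: N:empty,E:wait,S:empty,W:wait | queues: N=0 E=2 S=0 W=2
Step 4 [NS]: N:empty,E:wait,S:empty,W:wait | queues: N=0 E=2 S=0 W=2
Step 5 [EW]: N:wait,E:car1-GO,S:wait,W:car4-GO | queues: N=0 E=1 S=0 W=1
Step 6 [EW]: N:wait,E:car2-GO,S:wait,W:car5-GO | queues: N=0 E=0 S=0 W=0
Car 3 crosses at step 1

1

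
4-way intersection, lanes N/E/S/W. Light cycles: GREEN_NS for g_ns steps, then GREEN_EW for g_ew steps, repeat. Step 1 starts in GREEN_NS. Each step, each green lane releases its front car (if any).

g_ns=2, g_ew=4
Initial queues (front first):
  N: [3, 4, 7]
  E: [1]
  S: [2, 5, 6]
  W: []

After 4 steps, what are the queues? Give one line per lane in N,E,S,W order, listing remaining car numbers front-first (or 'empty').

Step 1 [NS]: N:car3-GO,E:wait,S:car2-GO,W:wait | queues: N=2 E=1 S=2 W=0
Step 2 [NS]: N:car4-GO,E:wait,S:car5-GO,W:wait | queues: N=1 E=1 S=1 W=0
Step 3 [EW]: N:wait,E:car1-GO,S:wait,W:empty | queues: N=1 E=0 S=1 W=0
Step 4 [EW]: N:wait,E:empty,S:wait,W:empty | queues: N=1 E=0 S=1 W=0

N: 7
E: empty
S: 6
W: empty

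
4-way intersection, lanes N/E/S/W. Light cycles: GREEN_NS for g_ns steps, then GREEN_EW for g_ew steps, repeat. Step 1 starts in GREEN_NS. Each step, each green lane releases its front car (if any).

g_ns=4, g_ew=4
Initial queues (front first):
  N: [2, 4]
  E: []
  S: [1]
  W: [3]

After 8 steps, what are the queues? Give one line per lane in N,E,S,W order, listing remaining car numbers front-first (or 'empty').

Step 1 [NS]: N:car2-GO,E:wait,S:car1-GO,W:wait | queues: N=1 E=0 S=0 W=1
Step 2 [NS]: N:car4-GO,E:wait,S:empty,W:wait | queues: N=0 E=0 S=0 W=1
Step 3 [NS]: N:empty,E:wait,S:empty,W:wait | queues: N=0 E=0 S=0 W=1
Step 4 [NS]: N:empty,E:wait,S:empty,W:wait | queues: N=0 E=0 S=0 W=1
Step 5 [EW]: N:wait,E:empty,S:wait,W:car3-GO | queues: N=0 E=0 S=0 W=0

N: empty
E: empty
S: empty
W: empty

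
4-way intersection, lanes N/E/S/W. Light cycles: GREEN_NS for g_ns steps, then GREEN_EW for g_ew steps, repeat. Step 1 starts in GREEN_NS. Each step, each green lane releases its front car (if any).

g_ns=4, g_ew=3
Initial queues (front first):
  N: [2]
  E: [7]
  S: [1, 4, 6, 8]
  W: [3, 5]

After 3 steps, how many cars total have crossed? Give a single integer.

Step 1 [NS]: N:car2-GO,E:wait,S:car1-GO,W:wait | queues: N=0 E=1 S=3 W=2
Step 2 [NS]: N:empty,E:wait,S:car4-GO,W:wait | queues: N=0 E=1 S=2 W=2
Step 3 [NS]: N:empty,E:wait,S:car6-GO,W:wait | queues: N=0 E=1 S=1 W=2
Cars crossed by step 3: 4

Answer: 4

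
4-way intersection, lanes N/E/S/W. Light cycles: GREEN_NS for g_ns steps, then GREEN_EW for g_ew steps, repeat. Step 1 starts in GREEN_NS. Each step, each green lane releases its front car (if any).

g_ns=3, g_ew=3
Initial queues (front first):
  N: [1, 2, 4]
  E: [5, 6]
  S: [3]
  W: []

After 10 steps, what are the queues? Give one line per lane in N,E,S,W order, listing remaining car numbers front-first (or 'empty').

Step 1 [NS]: N:car1-GO,E:wait,S:car3-GO,W:wait | queues: N=2 E=2 S=0 W=0
Step 2 [NS]: N:car2-GO,E:wait,S:empty,W:wait | queues: N=1 E=2 S=0 W=0
Step 3 [NS]: N:car4-GO,E:wait,S:empty,W:wait | queues: N=0 E=2 S=0 W=0
Step 4 [EW]: N:wait,E:car5-GO,S:wait,W:empty | queues: N=0 E=1 S=0 W=0
Step 5 [EW]: N:wait,E:car6-GO,S:wait,W:empty | queues: N=0 E=0 S=0 W=0

N: empty
E: empty
S: empty
W: empty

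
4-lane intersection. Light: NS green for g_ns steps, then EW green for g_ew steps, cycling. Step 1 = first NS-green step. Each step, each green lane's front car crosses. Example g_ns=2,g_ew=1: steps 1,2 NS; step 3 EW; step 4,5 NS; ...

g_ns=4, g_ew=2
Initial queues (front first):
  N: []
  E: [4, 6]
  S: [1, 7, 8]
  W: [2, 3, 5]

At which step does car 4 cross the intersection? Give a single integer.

Step 1 [NS]: N:empty,E:wait,S:car1-GO,W:wait | queues: N=0 E=2 S=2 W=3
Step 2 [NS]: N:empty,E:wait,S:car7-GO,W:wait | queues: N=0 E=2 S=1 W=3
Step 3 [NS]: N:empty,E:wait,S:car8-GO,W:wait | queues: N=0 E=2 S=0 W=3
Step 4 [NS]: N:empty,E:wait,S:empty,W:wait | queues: N=0 E=2 S=0 W=3
Step 5 [EW]: N:wait,E:car4-GO,S:wait,W:car2-GO | queues: N=0 E=1 S=0 W=2
Step 6 [EW]: N:wait,E:car6-GO,S:wait,W:car3-GO | queues: N=0 E=0 S=0 W=1
Step 7 [NS]: N:empty,E:wait,S:empty,W:wait | queues: N=0 E=0 S=0 W=1
Step 8 [NS]: N:empty,E:wait,S:empty,W:wait | queues: N=0 E=0 S=0 W=1
Step 9 [NS]: N:empty,E:wait,S:empty,W:wait | queues: N=0 E=0 S=0 W=1
Step 10 [NS]: N:empty,E:wait,S:empty,W:wait | queues: N=0 E=0 S=0 W=1
Step 11 [EW]: N:wait,E:empty,S:wait,W:car5-GO | queues: N=0 E=0 S=0 W=0
Car 4 crosses at step 5

5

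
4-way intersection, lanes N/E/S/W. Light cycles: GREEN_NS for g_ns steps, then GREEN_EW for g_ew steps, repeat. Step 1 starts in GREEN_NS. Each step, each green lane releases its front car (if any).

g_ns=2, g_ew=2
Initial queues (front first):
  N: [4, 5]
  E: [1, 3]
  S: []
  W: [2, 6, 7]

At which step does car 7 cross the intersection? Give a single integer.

Step 1 [NS]: N:car4-GO,E:wait,S:empty,W:wait | queues: N=1 E=2 S=0 W=3
Step 2 [NS]: N:car5-GO,E:wait,S:empty,W:wait | queues: N=0 E=2 S=0 W=3
Step 3 [EW]: N:wait,E:car1-GO,S:wait,W:car2-GO | queues: N=0 E=1 S=0 W=2
Step 4 [EW]: N:wait,E:car3-GO,S:wait,W:car6-GO | queues: N=0 E=0 S=0 W=1
Step 5 [NS]: N:empty,E:wait,S:empty,W:wait | queues: N=0 E=0 S=0 W=1
Step 6 [NS]: N:empty,E:wait,S:empty,W:wait | queues: N=0 E=0 S=0 W=1
Step 7 [EW]: N:wait,E:empty,S:wait,W:car7-GO | queues: N=0 E=0 S=0 W=0
Car 7 crosses at step 7

7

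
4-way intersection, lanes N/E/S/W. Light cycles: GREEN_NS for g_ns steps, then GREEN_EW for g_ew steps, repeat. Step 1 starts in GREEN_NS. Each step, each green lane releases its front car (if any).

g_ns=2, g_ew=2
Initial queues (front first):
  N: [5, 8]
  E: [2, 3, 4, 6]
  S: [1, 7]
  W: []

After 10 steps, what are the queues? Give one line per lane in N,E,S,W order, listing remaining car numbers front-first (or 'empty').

Step 1 [NS]: N:car5-GO,E:wait,S:car1-GO,W:wait | queues: N=1 E=4 S=1 W=0
Step 2 [NS]: N:car8-GO,E:wait,S:car7-GO,W:wait | queues: N=0 E=4 S=0 W=0
Step 3 [EW]: N:wait,E:car2-GO,S:wait,W:empty | queues: N=0 E=3 S=0 W=0
Step 4 [EW]: N:wait,E:car3-GO,S:wait,W:empty | queues: N=0 E=2 S=0 W=0
Step 5 [NS]: N:empty,E:wait,S:empty,W:wait | queues: N=0 E=2 S=0 W=0
Step 6 [NS]: N:empty,E:wait,S:empty,W:wait | queues: N=0 E=2 S=0 W=0
Step 7 [EW]: N:wait,E:car4-GO,S:wait,W:empty | queues: N=0 E=1 S=0 W=0
Step 8 [EW]: N:wait,E:car6-GO,S:wait,W:empty | queues: N=0 E=0 S=0 W=0

N: empty
E: empty
S: empty
W: empty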